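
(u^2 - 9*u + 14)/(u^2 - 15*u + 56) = (u - 2)/(u - 8)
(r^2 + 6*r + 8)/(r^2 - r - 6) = (r + 4)/(r - 3)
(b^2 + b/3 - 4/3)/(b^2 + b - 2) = (b + 4/3)/(b + 2)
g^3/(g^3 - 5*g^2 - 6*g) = g^2/(g^2 - 5*g - 6)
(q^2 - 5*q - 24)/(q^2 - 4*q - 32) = (q + 3)/(q + 4)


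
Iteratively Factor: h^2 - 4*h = (h - 4)*(h)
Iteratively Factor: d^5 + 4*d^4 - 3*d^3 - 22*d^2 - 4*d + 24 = (d - 1)*(d^4 + 5*d^3 + 2*d^2 - 20*d - 24) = (d - 1)*(d + 2)*(d^3 + 3*d^2 - 4*d - 12) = (d - 1)*(d + 2)^2*(d^2 + d - 6) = (d - 1)*(d + 2)^2*(d + 3)*(d - 2)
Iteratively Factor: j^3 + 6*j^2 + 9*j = (j + 3)*(j^2 + 3*j) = (j + 3)^2*(j)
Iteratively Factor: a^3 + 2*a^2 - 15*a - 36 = (a + 3)*(a^2 - a - 12) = (a - 4)*(a + 3)*(a + 3)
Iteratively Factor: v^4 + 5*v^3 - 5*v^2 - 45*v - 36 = (v - 3)*(v^3 + 8*v^2 + 19*v + 12) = (v - 3)*(v + 1)*(v^2 + 7*v + 12) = (v - 3)*(v + 1)*(v + 4)*(v + 3)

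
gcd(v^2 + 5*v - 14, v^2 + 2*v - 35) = v + 7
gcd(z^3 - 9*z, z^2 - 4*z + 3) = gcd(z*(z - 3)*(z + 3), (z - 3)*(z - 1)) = z - 3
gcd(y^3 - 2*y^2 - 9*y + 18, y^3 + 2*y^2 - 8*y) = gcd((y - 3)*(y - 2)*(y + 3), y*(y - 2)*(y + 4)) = y - 2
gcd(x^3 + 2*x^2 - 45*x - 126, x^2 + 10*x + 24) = x + 6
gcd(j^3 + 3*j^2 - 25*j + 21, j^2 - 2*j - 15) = 1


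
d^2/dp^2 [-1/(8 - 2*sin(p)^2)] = (-2*sin(p)^4 - 5*sin(p)^2 + 4)/(sin(p)^2 - 4)^3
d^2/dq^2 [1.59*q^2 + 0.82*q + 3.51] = 3.18000000000000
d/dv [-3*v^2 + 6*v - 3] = 6 - 6*v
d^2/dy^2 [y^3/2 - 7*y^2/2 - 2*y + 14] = 3*y - 7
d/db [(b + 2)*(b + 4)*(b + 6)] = 3*b^2 + 24*b + 44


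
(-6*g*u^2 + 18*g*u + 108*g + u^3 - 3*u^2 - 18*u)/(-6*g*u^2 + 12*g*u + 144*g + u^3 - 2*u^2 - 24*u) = (u + 3)/(u + 4)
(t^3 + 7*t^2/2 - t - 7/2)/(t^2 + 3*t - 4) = (2*t^2 + 9*t + 7)/(2*(t + 4))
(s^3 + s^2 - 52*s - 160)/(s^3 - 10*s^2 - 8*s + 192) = (s + 5)/(s - 6)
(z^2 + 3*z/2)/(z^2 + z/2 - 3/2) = z/(z - 1)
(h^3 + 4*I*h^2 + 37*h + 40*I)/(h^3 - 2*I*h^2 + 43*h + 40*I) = (h^2 + 3*I*h + 40)/(h^2 - 3*I*h + 40)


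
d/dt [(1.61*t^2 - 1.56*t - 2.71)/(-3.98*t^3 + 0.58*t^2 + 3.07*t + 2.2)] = (6.4078*t^4 - 12.4176*t^3 - 26.5099*t^2 + 10.2276*t + 4.8877)/(15.8404*t^6 - 4.6168*t^5 - 24.1008*t^4 - 13.9508*t^3 + 11.9769*t^2 + 13.508*t + 4.84)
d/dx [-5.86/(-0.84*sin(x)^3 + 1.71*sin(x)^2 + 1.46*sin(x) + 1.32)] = (-14.7672*sin(x)^2 + 20.0412*sin(x) + 8.5556)*cos(x)/(-0.84*sin(x)^3 + 1.71*sin(x)^2 + 1.46*sin(x) + 1.32)^2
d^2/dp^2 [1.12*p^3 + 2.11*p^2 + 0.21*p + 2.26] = 6.72*p + 4.22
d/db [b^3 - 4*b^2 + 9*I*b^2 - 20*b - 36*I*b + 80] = 3*b^2 + b*(-8 + 18*I) - 20 - 36*I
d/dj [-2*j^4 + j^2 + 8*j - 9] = -8*j^3 + 2*j + 8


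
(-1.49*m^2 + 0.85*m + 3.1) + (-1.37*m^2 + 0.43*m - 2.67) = -2.86*m^2 + 1.28*m + 0.43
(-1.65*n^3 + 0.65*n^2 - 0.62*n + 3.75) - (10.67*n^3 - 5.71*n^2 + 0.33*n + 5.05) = -12.32*n^3 + 6.36*n^2 - 0.95*n - 1.3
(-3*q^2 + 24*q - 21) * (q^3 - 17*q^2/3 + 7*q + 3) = -3*q^5 + 41*q^4 - 178*q^3 + 278*q^2 - 75*q - 63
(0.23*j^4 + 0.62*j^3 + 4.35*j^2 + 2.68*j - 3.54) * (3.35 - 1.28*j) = -0.2944*j^5 - 0.0230999999999999*j^4 - 3.491*j^3 + 11.1421*j^2 + 13.5092*j - 11.859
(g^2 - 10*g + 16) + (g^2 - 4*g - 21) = 2*g^2 - 14*g - 5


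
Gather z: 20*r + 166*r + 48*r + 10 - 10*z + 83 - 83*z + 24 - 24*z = 234*r - 117*z + 117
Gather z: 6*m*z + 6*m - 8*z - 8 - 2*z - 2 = 6*m + z*(6*m - 10) - 10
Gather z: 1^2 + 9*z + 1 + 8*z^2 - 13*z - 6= 8*z^2 - 4*z - 4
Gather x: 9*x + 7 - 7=9*x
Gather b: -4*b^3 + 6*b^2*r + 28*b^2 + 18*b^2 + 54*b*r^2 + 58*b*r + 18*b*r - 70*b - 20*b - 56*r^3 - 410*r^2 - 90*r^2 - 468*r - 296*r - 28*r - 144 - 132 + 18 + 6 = -4*b^3 + b^2*(6*r + 46) + b*(54*r^2 + 76*r - 90) - 56*r^3 - 500*r^2 - 792*r - 252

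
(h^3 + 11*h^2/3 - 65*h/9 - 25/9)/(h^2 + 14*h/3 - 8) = (9*h^3 + 33*h^2 - 65*h - 25)/(3*(3*h^2 + 14*h - 24))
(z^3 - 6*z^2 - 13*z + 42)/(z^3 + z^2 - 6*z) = (z - 7)/z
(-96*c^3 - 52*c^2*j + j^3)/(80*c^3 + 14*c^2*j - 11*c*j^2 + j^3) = (-6*c - j)/(5*c - j)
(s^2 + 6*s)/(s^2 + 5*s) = (s + 6)/(s + 5)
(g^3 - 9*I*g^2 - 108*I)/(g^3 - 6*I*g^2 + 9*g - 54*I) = (g - 6*I)/(g - 3*I)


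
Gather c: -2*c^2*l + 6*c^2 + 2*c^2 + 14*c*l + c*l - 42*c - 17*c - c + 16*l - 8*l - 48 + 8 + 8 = c^2*(8 - 2*l) + c*(15*l - 60) + 8*l - 32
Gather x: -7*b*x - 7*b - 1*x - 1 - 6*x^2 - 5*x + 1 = -7*b - 6*x^2 + x*(-7*b - 6)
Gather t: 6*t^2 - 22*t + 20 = 6*t^2 - 22*t + 20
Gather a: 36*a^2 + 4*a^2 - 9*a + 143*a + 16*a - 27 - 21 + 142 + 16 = 40*a^2 + 150*a + 110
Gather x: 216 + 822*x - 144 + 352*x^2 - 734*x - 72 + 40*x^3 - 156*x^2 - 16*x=40*x^3 + 196*x^2 + 72*x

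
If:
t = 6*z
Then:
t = 6*z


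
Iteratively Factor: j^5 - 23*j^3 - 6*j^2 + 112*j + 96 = (j + 2)*(j^4 - 2*j^3 - 19*j^2 + 32*j + 48) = (j - 4)*(j + 2)*(j^3 + 2*j^2 - 11*j - 12) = (j - 4)*(j - 3)*(j + 2)*(j^2 + 5*j + 4) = (j - 4)*(j - 3)*(j + 1)*(j + 2)*(j + 4)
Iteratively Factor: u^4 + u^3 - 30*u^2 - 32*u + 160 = (u + 4)*(u^3 - 3*u^2 - 18*u + 40) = (u + 4)^2*(u^2 - 7*u + 10) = (u - 2)*(u + 4)^2*(u - 5)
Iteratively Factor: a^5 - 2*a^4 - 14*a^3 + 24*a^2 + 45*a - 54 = (a - 3)*(a^4 + a^3 - 11*a^2 - 9*a + 18) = (a - 3)*(a - 1)*(a^3 + 2*a^2 - 9*a - 18) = (a - 3)*(a - 1)*(a + 3)*(a^2 - a - 6) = (a - 3)*(a - 1)*(a + 2)*(a + 3)*(a - 3)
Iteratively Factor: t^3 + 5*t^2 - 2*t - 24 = (t - 2)*(t^2 + 7*t + 12) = (t - 2)*(t + 4)*(t + 3)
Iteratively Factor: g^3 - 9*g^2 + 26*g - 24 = (g - 4)*(g^2 - 5*g + 6) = (g - 4)*(g - 2)*(g - 3)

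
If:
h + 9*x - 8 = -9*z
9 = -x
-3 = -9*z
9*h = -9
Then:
No Solution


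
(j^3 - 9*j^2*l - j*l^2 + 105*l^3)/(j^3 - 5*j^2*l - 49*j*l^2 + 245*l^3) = (j + 3*l)/(j + 7*l)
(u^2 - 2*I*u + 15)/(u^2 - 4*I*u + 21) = (u - 5*I)/(u - 7*I)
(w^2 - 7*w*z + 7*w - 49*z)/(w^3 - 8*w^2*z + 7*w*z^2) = (-w - 7)/(w*(-w + z))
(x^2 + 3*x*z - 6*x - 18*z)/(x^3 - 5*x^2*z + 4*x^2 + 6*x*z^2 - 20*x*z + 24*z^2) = (x^2 + 3*x*z - 6*x - 18*z)/(x^3 - 5*x^2*z + 4*x^2 + 6*x*z^2 - 20*x*z + 24*z^2)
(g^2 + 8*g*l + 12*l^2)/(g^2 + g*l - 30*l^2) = (g + 2*l)/(g - 5*l)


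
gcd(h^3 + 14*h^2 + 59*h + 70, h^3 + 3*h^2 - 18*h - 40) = h^2 + 7*h + 10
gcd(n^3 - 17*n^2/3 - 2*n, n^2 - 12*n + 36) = n - 6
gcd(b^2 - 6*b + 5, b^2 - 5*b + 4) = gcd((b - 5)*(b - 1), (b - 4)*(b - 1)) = b - 1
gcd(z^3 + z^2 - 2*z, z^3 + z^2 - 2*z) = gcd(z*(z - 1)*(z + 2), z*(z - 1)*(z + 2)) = z^3 + z^2 - 2*z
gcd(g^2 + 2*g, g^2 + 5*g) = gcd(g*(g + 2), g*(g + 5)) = g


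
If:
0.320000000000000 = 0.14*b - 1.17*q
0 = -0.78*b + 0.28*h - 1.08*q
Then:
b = 8.35714285714286*q + 2.28571428571429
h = 27.1377551020408*q + 6.36734693877551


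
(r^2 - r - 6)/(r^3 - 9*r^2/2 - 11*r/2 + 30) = 2*(r + 2)/(2*r^2 - 3*r - 20)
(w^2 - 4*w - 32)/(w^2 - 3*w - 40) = (w + 4)/(w + 5)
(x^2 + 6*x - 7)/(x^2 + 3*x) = (x^2 + 6*x - 7)/(x*(x + 3))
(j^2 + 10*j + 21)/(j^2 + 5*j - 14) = (j + 3)/(j - 2)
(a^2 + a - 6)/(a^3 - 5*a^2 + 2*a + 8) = (a + 3)/(a^2 - 3*a - 4)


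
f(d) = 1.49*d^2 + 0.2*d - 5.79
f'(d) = 2.98*d + 0.2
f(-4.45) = 22.83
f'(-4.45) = -13.06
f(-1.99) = -0.29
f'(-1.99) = -5.73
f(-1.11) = -4.18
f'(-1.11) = -3.11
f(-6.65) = 58.77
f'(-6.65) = -19.62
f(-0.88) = -4.81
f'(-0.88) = -2.42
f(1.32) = -2.93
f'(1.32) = 4.13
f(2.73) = 5.86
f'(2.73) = 8.34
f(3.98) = 18.61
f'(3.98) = 12.06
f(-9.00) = 113.10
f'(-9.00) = -26.62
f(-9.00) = 113.10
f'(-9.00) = -26.62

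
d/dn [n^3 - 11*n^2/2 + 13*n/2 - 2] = 3*n^2 - 11*n + 13/2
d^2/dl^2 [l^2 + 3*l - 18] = 2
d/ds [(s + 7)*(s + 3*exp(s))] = s + (s + 7)*(3*exp(s) + 1) + 3*exp(s)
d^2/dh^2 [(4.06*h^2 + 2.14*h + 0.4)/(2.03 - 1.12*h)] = -44.196236/(1.404928*h^3 - 7.639296*h^2 + 13.846224*h - 8.365427)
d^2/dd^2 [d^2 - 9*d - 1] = 2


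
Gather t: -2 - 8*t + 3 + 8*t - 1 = 0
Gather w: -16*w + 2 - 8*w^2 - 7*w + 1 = -8*w^2 - 23*w + 3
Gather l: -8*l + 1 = 1 - 8*l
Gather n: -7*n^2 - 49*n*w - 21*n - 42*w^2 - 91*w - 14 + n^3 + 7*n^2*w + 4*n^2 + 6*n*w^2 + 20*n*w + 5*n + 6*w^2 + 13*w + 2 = n^3 + n^2*(7*w - 3) + n*(6*w^2 - 29*w - 16) - 36*w^2 - 78*w - 12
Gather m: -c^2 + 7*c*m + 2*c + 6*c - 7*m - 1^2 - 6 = -c^2 + 8*c + m*(7*c - 7) - 7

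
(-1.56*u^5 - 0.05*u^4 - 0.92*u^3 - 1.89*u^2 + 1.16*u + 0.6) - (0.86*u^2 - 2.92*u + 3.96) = -1.56*u^5 - 0.05*u^4 - 0.92*u^3 - 2.75*u^2 + 4.08*u - 3.36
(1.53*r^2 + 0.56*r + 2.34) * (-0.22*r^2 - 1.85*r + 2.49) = -0.3366*r^4 - 2.9537*r^3 + 2.2589*r^2 - 2.9346*r + 5.8266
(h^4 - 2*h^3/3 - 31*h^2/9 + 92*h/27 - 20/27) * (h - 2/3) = h^5 - 4*h^4/3 - 3*h^3 + 154*h^2/27 - 244*h/81 + 40/81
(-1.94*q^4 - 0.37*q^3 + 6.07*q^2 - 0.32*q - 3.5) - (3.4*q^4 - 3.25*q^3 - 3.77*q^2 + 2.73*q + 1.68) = -5.34*q^4 + 2.88*q^3 + 9.84*q^2 - 3.05*q - 5.18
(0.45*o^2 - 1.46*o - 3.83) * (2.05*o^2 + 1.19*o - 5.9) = 0.9225*o^4 - 2.4575*o^3 - 12.2439*o^2 + 4.0563*o + 22.597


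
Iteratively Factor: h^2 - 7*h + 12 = (h - 3)*(h - 4)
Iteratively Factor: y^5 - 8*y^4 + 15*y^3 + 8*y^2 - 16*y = (y - 1)*(y^4 - 7*y^3 + 8*y^2 + 16*y) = (y - 4)*(y - 1)*(y^3 - 3*y^2 - 4*y) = y*(y - 4)*(y - 1)*(y^2 - 3*y - 4) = y*(y - 4)^2*(y - 1)*(y + 1)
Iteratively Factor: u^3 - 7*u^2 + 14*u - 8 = (u - 1)*(u^2 - 6*u + 8) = (u - 4)*(u - 1)*(u - 2)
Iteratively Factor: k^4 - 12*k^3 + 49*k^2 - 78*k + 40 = (k - 1)*(k^3 - 11*k^2 + 38*k - 40) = (k - 4)*(k - 1)*(k^2 - 7*k + 10) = (k - 5)*(k - 4)*(k - 1)*(k - 2)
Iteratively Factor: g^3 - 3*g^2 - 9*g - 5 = (g + 1)*(g^2 - 4*g - 5) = (g + 1)^2*(g - 5)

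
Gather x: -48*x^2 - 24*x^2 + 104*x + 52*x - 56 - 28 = -72*x^2 + 156*x - 84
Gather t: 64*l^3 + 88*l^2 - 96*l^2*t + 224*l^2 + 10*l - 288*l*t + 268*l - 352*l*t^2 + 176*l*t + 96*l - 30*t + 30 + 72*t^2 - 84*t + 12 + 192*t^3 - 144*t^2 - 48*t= 64*l^3 + 312*l^2 + 374*l + 192*t^3 + t^2*(-352*l - 72) + t*(-96*l^2 - 112*l - 162) + 42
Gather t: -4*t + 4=4 - 4*t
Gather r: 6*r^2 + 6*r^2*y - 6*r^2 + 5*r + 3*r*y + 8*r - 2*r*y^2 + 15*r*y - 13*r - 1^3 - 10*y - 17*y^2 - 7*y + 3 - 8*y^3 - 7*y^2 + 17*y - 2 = 6*r^2*y + r*(-2*y^2 + 18*y) - 8*y^3 - 24*y^2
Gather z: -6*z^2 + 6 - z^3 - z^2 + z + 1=-z^3 - 7*z^2 + z + 7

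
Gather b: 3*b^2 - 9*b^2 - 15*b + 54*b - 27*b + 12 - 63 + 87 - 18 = -6*b^2 + 12*b + 18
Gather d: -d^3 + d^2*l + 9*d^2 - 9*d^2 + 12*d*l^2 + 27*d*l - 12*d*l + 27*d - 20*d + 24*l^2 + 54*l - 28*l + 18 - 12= -d^3 + d^2*l + d*(12*l^2 + 15*l + 7) + 24*l^2 + 26*l + 6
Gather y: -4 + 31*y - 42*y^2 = -42*y^2 + 31*y - 4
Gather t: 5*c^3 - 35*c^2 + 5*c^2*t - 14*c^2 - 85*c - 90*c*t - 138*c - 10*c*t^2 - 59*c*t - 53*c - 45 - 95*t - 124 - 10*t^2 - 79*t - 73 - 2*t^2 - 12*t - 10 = 5*c^3 - 49*c^2 - 276*c + t^2*(-10*c - 12) + t*(5*c^2 - 149*c - 186) - 252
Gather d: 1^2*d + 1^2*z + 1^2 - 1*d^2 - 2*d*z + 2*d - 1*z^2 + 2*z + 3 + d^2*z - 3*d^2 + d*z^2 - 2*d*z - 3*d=d^2*(z - 4) + d*(z^2 - 4*z) - z^2 + 3*z + 4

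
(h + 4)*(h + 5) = h^2 + 9*h + 20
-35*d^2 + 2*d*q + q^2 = (-5*d + q)*(7*d + q)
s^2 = s^2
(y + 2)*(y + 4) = y^2 + 6*y + 8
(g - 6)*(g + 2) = g^2 - 4*g - 12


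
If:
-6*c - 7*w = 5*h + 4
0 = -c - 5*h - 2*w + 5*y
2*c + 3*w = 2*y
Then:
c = -5*y - 12/5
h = 2*y/5 - 4/25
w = 4*y + 8/5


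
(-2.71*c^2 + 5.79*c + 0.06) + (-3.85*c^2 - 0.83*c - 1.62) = -6.56*c^2 + 4.96*c - 1.56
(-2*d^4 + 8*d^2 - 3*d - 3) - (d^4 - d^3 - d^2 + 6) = -3*d^4 + d^3 + 9*d^2 - 3*d - 9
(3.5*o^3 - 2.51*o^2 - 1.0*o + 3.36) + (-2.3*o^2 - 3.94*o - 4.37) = 3.5*o^3 - 4.81*o^2 - 4.94*o - 1.01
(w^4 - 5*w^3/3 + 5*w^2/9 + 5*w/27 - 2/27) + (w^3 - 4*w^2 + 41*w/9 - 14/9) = w^4 - 2*w^3/3 - 31*w^2/9 + 128*w/27 - 44/27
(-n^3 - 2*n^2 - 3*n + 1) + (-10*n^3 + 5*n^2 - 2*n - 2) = -11*n^3 + 3*n^2 - 5*n - 1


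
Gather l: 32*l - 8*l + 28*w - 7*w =24*l + 21*w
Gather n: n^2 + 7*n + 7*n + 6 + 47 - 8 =n^2 + 14*n + 45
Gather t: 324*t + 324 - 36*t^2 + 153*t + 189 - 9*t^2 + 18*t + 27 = -45*t^2 + 495*t + 540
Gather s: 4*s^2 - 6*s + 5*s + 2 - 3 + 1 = 4*s^2 - s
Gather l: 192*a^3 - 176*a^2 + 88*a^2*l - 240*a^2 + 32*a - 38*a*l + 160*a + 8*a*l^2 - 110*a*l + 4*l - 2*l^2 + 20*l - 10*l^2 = 192*a^3 - 416*a^2 + 192*a + l^2*(8*a - 12) + l*(88*a^2 - 148*a + 24)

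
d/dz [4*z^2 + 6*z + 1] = 8*z + 6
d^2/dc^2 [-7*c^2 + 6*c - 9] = -14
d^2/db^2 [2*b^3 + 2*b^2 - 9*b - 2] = 12*b + 4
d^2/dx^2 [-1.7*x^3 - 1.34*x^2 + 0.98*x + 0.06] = -10.2*x - 2.68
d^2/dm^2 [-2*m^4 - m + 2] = -24*m^2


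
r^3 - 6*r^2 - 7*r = r*(r - 7)*(r + 1)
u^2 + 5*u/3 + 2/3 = (u + 2/3)*(u + 1)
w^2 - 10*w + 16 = (w - 8)*(w - 2)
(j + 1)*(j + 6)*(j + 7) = j^3 + 14*j^2 + 55*j + 42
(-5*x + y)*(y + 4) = -5*x*y - 20*x + y^2 + 4*y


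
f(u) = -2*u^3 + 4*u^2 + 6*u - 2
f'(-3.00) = -72.00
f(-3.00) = 70.00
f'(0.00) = 6.00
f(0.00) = -2.00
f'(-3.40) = -90.56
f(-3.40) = 102.45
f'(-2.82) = -64.27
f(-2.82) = 57.74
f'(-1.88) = -30.25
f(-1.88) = 14.15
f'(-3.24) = -82.91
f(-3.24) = 88.57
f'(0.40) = 8.24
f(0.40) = 0.91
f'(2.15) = -4.54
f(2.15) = 9.51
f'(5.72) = -144.55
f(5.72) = -211.10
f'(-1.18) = -11.79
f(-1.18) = -0.22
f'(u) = -6*u^2 + 8*u + 6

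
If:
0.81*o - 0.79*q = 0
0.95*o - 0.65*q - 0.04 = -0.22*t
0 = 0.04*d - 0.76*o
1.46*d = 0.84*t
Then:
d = 0.10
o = 0.01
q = 0.01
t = 0.17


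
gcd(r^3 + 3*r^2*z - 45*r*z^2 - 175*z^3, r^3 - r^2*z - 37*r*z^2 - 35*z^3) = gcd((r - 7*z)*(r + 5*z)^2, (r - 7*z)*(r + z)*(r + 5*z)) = -r^2 + 2*r*z + 35*z^2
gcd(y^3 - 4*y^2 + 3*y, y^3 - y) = y^2 - y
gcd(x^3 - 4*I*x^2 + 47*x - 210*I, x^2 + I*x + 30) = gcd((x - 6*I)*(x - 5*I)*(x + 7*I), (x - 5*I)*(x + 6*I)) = x - 5*I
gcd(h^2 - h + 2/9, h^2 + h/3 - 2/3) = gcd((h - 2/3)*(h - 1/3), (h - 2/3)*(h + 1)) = h - 2/3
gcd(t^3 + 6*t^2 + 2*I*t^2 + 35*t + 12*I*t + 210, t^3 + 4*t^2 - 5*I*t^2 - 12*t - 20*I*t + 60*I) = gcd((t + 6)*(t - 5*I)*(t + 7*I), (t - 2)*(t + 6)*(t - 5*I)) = t^2 + t*(6 - 5*I) - 30*I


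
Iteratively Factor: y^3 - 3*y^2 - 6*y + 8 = (y + 2)*(y^2 - 5*y + 4) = (y - 4)*(y + 2)*(y - 1)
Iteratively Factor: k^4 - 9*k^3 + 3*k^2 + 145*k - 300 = (k - 5)*(k^3 - 4*k^2 - 17*k + 60) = (k - 5)*(k + 4)*(k^2 - 8*k + 15) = (k - 5)^2*(k + 4)*(k - 3)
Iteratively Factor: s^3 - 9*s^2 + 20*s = (s)*(s^2 - 9*s + 20) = s*(s - 4)*(s - 5)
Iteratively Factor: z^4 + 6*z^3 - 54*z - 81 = (z - 3)*(z^3 + 9*z^2 + 27*z + 27) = (z - 3)*(z + 3)*(z^2 + 6*z + 9) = (z - 3)*(z + 3)^2*(z + 3)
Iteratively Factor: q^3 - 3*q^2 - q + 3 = (q - 1)*(q^2 - 2*q - 3) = (q - 1)*(q + 1)*(q - 3)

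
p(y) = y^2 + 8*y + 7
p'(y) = 2*y + 8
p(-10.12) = 28.45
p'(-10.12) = -12.24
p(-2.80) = -7.56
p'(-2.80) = 2.40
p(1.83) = 24.99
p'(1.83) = 11.66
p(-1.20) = -1.16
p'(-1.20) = 5.60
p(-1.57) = -3.10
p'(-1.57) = 4.86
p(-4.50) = -8.75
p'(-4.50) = -1.00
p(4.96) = 71.28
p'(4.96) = 17.92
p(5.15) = 74.72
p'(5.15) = 18.30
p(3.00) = 40.00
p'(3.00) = 14.00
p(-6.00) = -5.00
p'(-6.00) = -4.00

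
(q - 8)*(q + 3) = q^2 - 5*q - 24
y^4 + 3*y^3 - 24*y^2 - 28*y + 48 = (y - 4)*(y - 1)*(y + 2)*(y + 6)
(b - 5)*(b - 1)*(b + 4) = b^3 - 2*b^2 - 19*b + 20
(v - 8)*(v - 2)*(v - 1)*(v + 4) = v^4 - 7*v^3 - 18*v^2 + 88*v - 64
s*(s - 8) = s^2 - 8*s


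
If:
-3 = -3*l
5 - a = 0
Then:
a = 5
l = 1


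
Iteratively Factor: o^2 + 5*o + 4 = (o + 1)*(o + 4)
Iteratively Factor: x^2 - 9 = (x + 3)*(x - 3)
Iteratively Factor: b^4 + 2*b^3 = (b)*(b^3 + 2*b^2) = b^2*(b^2 + 2*b) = b^3*(b + 2)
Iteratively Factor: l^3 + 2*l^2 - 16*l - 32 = (l + 4)*(l^2 - 2*l - 8) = (l - 4)*(l + 4)*(l + 2)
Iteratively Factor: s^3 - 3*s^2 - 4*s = (s - 4)*(s^2 + s) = (s - 4)*(s + 1)*(s)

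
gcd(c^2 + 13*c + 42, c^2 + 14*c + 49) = c + 7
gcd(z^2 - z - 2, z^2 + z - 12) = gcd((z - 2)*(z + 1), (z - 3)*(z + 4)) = 1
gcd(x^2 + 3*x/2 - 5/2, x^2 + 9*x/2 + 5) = x + 5/2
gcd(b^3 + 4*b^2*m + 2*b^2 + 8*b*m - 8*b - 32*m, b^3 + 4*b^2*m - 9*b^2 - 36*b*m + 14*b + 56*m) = b^2 + 4*b*m - 2*b - 8*m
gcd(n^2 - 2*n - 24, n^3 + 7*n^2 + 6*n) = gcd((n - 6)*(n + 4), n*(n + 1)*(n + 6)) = 1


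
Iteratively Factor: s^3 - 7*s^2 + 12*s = (s - 4)*(s^2 - 3*s) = s*(s - 4)*(s - 3)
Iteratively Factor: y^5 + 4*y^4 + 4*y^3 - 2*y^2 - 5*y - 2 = (y - 1)*(y^4 + 5*y^3 + 9*y^2 + 7*y + 2) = (y - 1)*(y + 1)*(y^3 + 4*y^2 + 5*y + 2) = (y - 1)*(y + 1)^2*(y^2 + 3*y + 2) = (y - 1)*(y + 1)^3*(y + 2)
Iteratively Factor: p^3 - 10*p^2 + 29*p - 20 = (p - 5)*(p^2 - 5*p + 4) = (p - 5)*(p - 4)*(p - 1)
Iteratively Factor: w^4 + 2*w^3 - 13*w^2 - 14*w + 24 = (w + 4)*(w^3 - 2*w^2 - 5*w + 6) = (w + 2)*(w + 4)*(w^2 - 4*w + 3) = (w - 3)*(w + 2)*(w + 4)*(w - 1)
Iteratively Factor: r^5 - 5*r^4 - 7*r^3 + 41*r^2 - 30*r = (r - 5)*(r^4 - 7*r^2 + 6*r) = (r - 5)*(r - 1)*(r^3 + r^2 - 6*r) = (r - 5)*(r - 1)*(r + 3)*(r^2 - 2*r) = r*(r - 5)*(r - 1)*(r + 3)*(r - 2)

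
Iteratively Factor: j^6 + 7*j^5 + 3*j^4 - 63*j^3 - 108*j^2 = (j - 3)*(j^5 + 10*j^4 + 33*j^3 + 36*j^2) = j*(j - 3)*(j^4 + 10*j^3 + 33*j^2 + 36*j) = j^2*(j - 3)*(j^3 + 10*j^2 + 33*j + 36) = j^2*(j - 3)*(j + 3)*(j^2 + 7*j + 12) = j^2*(j - 3)*(j + 3)*(j + 4)*(j + 3)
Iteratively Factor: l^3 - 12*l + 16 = (l - 2)*(l^2 + 2*l - 8) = (l - 2)^2*(l + 4)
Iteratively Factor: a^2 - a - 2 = (a + 1)*(a - 2)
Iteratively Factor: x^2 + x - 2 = (x - 1)*(x + 2)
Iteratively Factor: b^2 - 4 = (b + 2)*(b - 2)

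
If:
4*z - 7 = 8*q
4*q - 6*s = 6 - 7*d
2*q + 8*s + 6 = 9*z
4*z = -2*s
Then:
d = 337/336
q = -151/192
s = -17/48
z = 17/96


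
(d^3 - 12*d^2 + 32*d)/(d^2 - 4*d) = d - 8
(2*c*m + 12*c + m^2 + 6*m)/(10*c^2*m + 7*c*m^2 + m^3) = (m + 6)/(m*(5*c + m))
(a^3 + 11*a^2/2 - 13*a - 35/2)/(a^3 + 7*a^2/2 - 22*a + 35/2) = (a + 1)/(a - 1)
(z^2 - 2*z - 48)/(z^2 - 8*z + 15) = (z^2 - 2*z - 48)/(z^2 - 8*z + 15)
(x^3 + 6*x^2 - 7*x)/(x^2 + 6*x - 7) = x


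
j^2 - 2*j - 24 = (j - 6)*(j + 4)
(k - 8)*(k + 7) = k^2 - k - 56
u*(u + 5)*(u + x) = u^3 + u^2*x + 5*u^2 + 5*u*x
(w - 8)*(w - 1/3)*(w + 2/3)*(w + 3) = w^4 - 14*w^3/3 - 233*w^2/9 - 62*w/9 + 16/3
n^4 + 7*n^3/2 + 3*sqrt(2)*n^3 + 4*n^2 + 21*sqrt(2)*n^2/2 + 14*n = n*(n + 7/2)*(n + sqrt(2))*(n + 2*sqrt(2))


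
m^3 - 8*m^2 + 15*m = m*(m - 5)*(m - 3)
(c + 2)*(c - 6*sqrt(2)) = c^2 - 6*sqrt(2)*c + 2*c - 12*sqrt(2)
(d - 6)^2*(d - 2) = d^3 - 14*d^2 + 60*d - 72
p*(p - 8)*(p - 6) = p^3 - 14*p^2 + 48*p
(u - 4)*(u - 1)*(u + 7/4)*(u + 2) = u^4 - 5*u^3/4 - 45*u^2/4 - 5*u/2 + 14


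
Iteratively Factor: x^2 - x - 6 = (x - 3)*(x + 2)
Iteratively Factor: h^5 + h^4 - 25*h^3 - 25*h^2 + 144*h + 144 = (h + 1)*(h^4 - 25*h^2 + 144) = (h + 1)*(h + 4)*(h^3 - 4*h^2 - 9*h + 36) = (h - 3)*(h + 1)*(h + 4)*(h^2 - h - 12) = (h - 3)*(h + 1)*(h + 3)*(h + 4)*(h - 4)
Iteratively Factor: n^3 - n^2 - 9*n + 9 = (n + 3)*(n^2 - 4*n + 3) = (n - 1)*(n + 3)*(n - 3)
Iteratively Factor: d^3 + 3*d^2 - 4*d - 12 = (d + 3)*(d^2 - 4) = (d + 2)*(d + 3)*(d - 2)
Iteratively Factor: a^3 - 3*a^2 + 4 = (a - 2)*(a^2 - a - 2) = (a - 2)*(a + 1)*(a - 2)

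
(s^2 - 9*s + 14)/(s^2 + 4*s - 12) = (s - 7)/(s + 6)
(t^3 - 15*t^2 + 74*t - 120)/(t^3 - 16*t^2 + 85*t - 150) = (t - 4)/(t - 5)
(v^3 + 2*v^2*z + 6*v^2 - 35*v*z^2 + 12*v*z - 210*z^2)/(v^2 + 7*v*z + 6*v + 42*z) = v - 5*z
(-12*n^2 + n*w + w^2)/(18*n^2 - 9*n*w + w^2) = (4*n + w)/(-6*n + w)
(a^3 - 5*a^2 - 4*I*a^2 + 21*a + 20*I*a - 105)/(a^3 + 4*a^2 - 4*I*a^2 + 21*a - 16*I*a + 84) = (a - 5)/(a + 4)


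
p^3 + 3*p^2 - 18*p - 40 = (p - 4)*(p + 2)*(p + 5)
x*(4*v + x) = 4*v*x + x^2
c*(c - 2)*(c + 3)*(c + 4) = c^4 + 5*c^3 - 2*c^2 - 24*c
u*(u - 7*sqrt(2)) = u^2 - 7*sqrt(2)*u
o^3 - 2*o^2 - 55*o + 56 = (o - 8)*(o - 1)*(o + 7)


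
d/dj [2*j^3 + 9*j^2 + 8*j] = 6*j^2 + 18*j + 8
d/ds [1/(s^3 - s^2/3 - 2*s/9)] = 9*(-27*s^2 + 6*s + 2)/(s^2*(-9*s^2 + 3*s + 2)^2)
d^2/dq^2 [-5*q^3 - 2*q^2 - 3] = -30*q - 4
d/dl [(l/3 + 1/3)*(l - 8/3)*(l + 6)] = l^2 + 26*l/9 - 38/9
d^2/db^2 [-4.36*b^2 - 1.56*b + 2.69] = -8.72000000000000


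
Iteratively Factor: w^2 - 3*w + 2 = (w - 2)*(w - 1)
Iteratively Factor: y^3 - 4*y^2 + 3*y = (y - 3)*(y^2 - y) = y*(y - 3)*(y - 1)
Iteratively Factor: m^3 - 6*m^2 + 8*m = (m)*(m^2 - 6*m + 8) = m*(m - 2)*(m - 4)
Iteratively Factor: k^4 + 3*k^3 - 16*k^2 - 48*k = (k + 4)*(k^3 - k^2 - 12*k) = k*(k + 4)*(k^2 - k - 12) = k*(k - 4)*(k + 4)*(k + 3)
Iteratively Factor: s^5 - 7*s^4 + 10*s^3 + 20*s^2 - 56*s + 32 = (s - 4)*(s^4 - 3*s^3 - 2*s^2 + 12*s - 8) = (s - 4)*(s - 2)*(s^3 - s^2 - 4*s + 4) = (s - 4)*(s - 2)*(s - 1)*(s^2 - 4) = (s - 4)*(s - 2)^2*(s - 1)*(s + 2)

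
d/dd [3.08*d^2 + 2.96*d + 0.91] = 6.16*d + 2.96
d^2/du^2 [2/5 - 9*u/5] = 0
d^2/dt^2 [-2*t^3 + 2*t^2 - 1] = 4 - 12*t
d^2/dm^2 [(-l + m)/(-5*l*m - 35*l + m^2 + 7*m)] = 2*((l - m)*(-5*l + 2*m + 7)^2 + (6*l - 3*m - 7)*(5*l*m + 35*l - m^2 - 7*m))/(5*l*m + 35*l - m^2 - 7*m)^3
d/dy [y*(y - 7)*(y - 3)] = 3*y^2 - 20*y + 21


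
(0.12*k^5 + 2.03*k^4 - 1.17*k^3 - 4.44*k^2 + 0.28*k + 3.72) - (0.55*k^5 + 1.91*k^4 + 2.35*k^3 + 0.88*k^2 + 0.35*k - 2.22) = -0.43*k^5 + 0.12*k^4 - 3.52*k^3 - 5.32*k^2 - 0.07*k + 5.94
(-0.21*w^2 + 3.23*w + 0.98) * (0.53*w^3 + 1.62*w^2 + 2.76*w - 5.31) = -0.1113*w^5 + 1.3717*w^4 + 5.1724*w^3 + 11.6175*w^2 - 14.4465*w - 5.2038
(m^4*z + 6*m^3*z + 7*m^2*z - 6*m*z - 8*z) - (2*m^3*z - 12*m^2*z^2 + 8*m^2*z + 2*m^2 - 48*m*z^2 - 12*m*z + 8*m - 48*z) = m^4*z + 4*m^3*z + 12*m^2*z^2 - m^2*z - 2*m^2 + 48*m*z^2 + 6*m*z - 8*m + 40*z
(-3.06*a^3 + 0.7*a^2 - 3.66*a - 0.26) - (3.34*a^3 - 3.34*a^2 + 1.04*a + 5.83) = -6.4*a^3 + 4.04*a^2 - 4.7*a - 6.09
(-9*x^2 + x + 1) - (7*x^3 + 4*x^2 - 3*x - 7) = -7*x^3 - 13*x^2 + 4*x + 8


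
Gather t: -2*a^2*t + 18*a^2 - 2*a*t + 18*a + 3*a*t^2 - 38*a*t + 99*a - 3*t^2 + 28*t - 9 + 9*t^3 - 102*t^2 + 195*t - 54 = 18*a^2 + 117*a + 9*t^3 + t^2*(3*a - 105) + t*(-2*a^2 - 40*a + 223) - 63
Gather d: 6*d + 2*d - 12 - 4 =8*d - 16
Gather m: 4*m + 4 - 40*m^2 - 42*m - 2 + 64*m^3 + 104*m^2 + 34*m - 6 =64*m^3 + 64*m^2 - 4*m - 4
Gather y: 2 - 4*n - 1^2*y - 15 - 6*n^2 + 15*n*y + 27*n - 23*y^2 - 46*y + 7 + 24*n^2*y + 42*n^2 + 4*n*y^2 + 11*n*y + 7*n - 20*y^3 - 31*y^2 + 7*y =36*n^2 + 30*n - 20*y^3 + y^2*(4*n - 54) + y*(24*n^2 + 26*n - 40) - 6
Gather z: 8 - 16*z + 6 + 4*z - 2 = 12 - 12*z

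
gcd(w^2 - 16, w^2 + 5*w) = 1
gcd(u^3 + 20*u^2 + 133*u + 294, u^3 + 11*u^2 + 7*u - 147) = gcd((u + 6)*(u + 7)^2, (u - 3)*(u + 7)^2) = u^2 + 14*u + 49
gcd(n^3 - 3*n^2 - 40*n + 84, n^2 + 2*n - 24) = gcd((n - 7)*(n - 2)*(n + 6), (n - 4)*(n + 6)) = n + 6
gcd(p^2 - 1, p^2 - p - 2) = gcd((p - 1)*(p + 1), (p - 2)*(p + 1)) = p + 1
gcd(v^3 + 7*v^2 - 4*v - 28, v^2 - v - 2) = v - 2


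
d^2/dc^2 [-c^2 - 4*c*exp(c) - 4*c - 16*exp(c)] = -4*c*exp(c) - 24*exp(c) - 2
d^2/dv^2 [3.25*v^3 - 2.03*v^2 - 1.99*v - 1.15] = 19.5*v - 4.06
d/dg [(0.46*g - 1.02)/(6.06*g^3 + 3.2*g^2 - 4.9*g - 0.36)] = (-5.5752*g^3 + 17.0716*g^2 + 6.528*g - 5.1636)/(36.7236*g^6 + 38.784*g^5 - 49.148*g^4 - 35.7232*g^3 + 21.706*g^2 + 3.528*g + 0.1296)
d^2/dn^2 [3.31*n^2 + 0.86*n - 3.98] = 6.62000000000000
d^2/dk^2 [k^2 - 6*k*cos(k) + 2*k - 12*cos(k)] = 6*k*cos(k) + 12*sqrt(2)*sin(k + pi/4) + 2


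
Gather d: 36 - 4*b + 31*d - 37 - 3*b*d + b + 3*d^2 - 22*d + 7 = -3*b + 3*d^2 + d*(9 - 3*b) + 6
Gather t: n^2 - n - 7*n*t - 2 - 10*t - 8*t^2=n^2 - n - 8*t^2 + t*(-7*n - 10) - 2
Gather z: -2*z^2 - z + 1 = -2*z^2 - z + 1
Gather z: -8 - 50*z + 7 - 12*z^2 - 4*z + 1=-12*z^2 - 54*z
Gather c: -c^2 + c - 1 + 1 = -c^2 + c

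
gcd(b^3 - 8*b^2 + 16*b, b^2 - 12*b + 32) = b - 4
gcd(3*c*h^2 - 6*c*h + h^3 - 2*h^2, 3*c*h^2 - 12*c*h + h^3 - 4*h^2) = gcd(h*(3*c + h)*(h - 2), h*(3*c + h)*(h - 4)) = 3*c*h + h^2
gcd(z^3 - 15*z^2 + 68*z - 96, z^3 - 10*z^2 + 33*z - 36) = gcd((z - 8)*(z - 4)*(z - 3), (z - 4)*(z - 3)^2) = z^2 - 7*z + 12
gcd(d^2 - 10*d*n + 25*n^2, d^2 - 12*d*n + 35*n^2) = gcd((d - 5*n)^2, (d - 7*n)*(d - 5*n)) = d - 5*n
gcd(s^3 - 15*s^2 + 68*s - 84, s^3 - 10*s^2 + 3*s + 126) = s^2 - 13*s + 42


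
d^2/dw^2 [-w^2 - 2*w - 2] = -2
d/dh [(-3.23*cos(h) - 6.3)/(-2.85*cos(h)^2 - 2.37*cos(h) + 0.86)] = (9.2055*cos(h)^2 + 35.91*cos(h) + 17.7088)*sin(h)/(8.1225*cos(h)^4 + 13.509*cos(h)^3 + 0.7149*cos(h)^2 - 4.0764*cos(h) + 0.7396)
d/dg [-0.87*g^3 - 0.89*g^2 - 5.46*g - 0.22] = -2.61*g^2 - 1.78*g - 5.46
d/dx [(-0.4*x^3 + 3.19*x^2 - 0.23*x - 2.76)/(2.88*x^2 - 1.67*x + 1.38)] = (-1.152*x^4 + 1.336*x^3 - 6.3209*x^2 + 24.702*x - 4.9266)/(8.2944*x^4 - 9.6192*x^3 + 10.7377*x^2 - 4.6092*x + 1.9044)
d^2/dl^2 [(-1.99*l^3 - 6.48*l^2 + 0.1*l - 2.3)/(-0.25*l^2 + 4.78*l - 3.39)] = (1.77635683940025e-15*l^4 + 103.038282*l^3 - 225.566448*l^2 + 121.233174*l + 246.900916)/(0.015625*l^6 - 0.89625*l^5 + 17.771925*l^4 - 133.521652*l^3 + 240.987303*l^2 - 164.796714*l + 38.958219)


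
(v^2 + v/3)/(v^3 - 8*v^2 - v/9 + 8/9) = 3*v/(3*v^2 - 25*v + 8)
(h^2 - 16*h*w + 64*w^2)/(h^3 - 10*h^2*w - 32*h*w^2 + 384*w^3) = 1/(h + 6*w)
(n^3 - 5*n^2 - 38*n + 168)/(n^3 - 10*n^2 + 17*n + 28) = (n + 6)/(n + 1)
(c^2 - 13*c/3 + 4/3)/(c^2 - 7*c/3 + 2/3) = (c - 4)/(c - 2)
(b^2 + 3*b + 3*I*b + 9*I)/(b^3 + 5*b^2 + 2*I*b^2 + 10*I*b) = (b^2 + 3*b*(1 + I) + 9*I)/(b*(b^2 + b*(5 + 2*I) + 10*I))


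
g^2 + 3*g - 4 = (g - 1)*(g + 4)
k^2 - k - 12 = (k - 4)*(k + 3)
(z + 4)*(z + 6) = z^2 + 10*z + 24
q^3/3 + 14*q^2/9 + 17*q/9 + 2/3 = (q/3 + 1)*(q + 2/3)*(q + 1)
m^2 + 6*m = m*(m + 6)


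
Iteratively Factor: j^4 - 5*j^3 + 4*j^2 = (j)*(j^3 - 5*j^2 + 4*j) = j*(j - 1)*(j^2 - 4*j) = j*(j - 4)*(j - 1)*(j)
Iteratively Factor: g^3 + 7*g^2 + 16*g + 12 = (g + 2)*(g^2 + 5*g + 6) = (g + 2)^2*(g + 3)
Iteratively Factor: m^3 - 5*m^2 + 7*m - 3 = (m - 1)*(m^2 - 4*m + 3) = (m - 3)*(m - 1)*(m - 1)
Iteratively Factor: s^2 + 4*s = (s + 4)*(s)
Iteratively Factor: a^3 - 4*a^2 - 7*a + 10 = (a - 1)*(a^2 - 3*a - 10) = (a - 5)*(a - 1)*(a + 2)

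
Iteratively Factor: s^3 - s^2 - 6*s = (s)*(s^2 - s - 6) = s*(s - 3)*(s + 2)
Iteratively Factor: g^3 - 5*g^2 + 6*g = (g)*(g^2 - 5*g + 6) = g*(g - 2)*(g - 3)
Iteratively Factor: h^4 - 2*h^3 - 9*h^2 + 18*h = (h - 3)*(h^3 + h^2 - 6*h) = (h - 3)*(h - 2)*(h^2 + 3*h) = (h - 3)*(h - 2)*(h + 3)*(h)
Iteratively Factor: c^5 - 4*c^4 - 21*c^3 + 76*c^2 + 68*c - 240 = (c - 5)*(c^4 + c^3 - 16*c^2 - 4*c + 48) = (c - 5)*(c - 2)*(c^3 + 3*c^2 - 10*c - 24) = (c - 5)*(c - 3)*(c - 2)*(c^2 + 6*c + 8) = (c - 5)*(c - 3)*(c - 2)*(c + 4)*(c + 2)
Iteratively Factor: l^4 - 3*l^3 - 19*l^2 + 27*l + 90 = (l - 5)*(l^3 + 2*l^2 - 9*l - 18) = (l - 5)*(l + 3)*(l^2 - l - 6) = (l - 5)*(l - 3)*(l + 3)*(l + 2)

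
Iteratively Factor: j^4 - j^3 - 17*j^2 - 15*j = (j + 3)*(j^3 - 4*j^2 - 5*j) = (j + 1)*(j + 3)*(j^2 - 5*j) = j*(j + 1)*(j + 3)*(j - 5)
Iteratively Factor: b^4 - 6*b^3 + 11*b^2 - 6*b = (b - 3)*(b^3 - 3*b^2 + 2*b) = b*(b - 3)*(b^2 - 3*b + 2) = b*(b - 3)*(b - 2)*(b - 1)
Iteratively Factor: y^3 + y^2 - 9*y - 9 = (y - 3)*(y^2 + 4*y + 3) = (y - 3)*(y + 1)*(y + 3)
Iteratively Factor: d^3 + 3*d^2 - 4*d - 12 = (d + 2)*(d^2 + d - 6) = (d + 2)*(d + 3)*(d - 2)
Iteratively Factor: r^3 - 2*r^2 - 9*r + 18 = (r + 3)*(r^2 - 5*r + 6) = (r - 2)*(r + 3)*(r - 3)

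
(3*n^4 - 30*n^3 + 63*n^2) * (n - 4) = 3*n^5 - 42*n^4 + 183*n^3 - 252*n^2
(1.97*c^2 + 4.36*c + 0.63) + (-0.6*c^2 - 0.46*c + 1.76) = 1.37*c^2 + 3.9*c + 2.39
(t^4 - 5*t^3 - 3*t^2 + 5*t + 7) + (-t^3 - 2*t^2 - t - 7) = t^4 - 6*t^3 - 5*t^2 + 4*t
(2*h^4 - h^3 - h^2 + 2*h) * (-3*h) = -6*h^5 + 3*h^4 + 3*h^3 - 6*h^2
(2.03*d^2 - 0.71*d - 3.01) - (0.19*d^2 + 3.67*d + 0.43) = 1.84*d^2 - 4.38*d - 3.44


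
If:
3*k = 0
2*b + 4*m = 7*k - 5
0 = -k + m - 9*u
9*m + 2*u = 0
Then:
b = -5/2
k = 0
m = 0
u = 0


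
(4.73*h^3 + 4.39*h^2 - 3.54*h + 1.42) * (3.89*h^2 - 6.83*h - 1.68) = 18.3997*h^5 - 15.2288*h^4 - 51.7007*h^3 + 22.3268*h^2 - 3.7514*h - 2.3856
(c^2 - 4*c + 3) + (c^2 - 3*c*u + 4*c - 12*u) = 2*c^2 - 3*c*u - 12*u + 3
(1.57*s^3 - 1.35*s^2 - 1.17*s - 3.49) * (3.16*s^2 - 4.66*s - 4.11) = 4.9612*s^5 - 11.5822*s^4 - 3.8589*s^3 - 0.0277000000000012*s^2 + 21.0721*s + 14.3439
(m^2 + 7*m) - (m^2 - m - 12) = 8*m + 12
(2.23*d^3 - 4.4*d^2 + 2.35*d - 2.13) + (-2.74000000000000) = 2.23*d^3 - 4.4*d^2 + 2.35*d - 4.87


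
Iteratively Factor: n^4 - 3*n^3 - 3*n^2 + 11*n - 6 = (n - 3)*(n^3 - 3*n + 2) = (n - 3)*(n - 1)*(n^2 + n - 2) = (n - 3)*(n - 1)^2*(n + 2)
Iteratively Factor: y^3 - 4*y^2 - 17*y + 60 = (y + 4)*(y^2 - 8*y + 15) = (y - 5)*(y + 4)*(y - 3)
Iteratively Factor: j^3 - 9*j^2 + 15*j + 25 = (j - 5)*(j^2 - 4*j - 5) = (j - 5)^2*(j + 1)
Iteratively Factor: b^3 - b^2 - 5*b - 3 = (b - 3)*(b^2 + 2*b + 1) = (b - 3)*(b + 1)*(b + 1)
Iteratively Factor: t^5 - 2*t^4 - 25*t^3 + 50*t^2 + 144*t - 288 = (t + 4)*(t^4 - 6*t^3 - t^2 + 54*t - 72) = (t + 3)*(t + 4)*(t^3 - 9*t^2 + 26*t - 24) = (t - 4)*(t + 3)*(t + 4)*(t^2 - 5*t + 6) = (t - 4)*(t - 2)*(t + 3)*(t + 4)*(t - 3)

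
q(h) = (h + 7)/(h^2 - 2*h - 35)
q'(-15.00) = 0.00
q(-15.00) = -0.04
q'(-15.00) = 0.00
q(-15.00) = -0.04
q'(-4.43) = 0.50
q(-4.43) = -0.39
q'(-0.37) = -0.01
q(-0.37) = -0.19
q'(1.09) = -0.03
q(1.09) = -0.22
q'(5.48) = -0.50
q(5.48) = -0.78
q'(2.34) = -0.05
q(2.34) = -0.27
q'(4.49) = -0.18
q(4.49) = -0.48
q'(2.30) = -0.05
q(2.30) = -0.27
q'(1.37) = -0.03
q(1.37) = -0.23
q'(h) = (2 - 2*h)*(h + 7)/(h^2 - 2*h - 35)^2 + 1/(h^2 - 2*h - 35) = (h^2 - 2*h - 2*(h - 1)*(h + 7) - 35)/(-h^2 + 2*h + 35)^2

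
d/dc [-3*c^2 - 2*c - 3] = -6*c - 2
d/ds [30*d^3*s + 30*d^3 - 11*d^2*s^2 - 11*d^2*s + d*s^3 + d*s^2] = d*(30*d^2 - 22*d*s - 11*d + 3*s^2 + 2*s)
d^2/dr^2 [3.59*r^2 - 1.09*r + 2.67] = 7.18000000000000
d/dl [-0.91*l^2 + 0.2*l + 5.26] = 0.2 - 1.82*l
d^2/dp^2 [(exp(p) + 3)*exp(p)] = (4*exp(p) + 3)*exp(p)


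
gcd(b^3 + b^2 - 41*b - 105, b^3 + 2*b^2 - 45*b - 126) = b^2 - 4*b - 21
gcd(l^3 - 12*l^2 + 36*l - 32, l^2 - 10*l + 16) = l^2 - 10*l + 16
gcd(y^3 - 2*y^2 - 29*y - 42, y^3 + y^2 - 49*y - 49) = y - 7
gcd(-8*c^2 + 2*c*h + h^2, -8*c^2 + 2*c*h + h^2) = 8*c^2 - 2*c*h - h^2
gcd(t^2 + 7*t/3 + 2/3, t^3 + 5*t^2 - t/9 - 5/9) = t + 1/3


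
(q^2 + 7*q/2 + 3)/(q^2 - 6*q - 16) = (q + 3/2)/(q - 8)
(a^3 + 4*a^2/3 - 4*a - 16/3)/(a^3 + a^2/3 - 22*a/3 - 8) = (a - 2)/(a - 3)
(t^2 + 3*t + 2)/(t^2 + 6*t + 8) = (t + 1)/(t + 4)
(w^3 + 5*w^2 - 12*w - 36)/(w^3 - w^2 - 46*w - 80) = (w^2 + 3*w - 18)/(w^2 - 3*w - 40)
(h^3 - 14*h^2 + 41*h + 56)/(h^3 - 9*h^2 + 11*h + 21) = (h - 8)/(h - 3)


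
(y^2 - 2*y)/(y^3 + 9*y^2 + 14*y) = (y - 2)/(y^2 + 9*y + 14)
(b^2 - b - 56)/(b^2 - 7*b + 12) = (b^2 - b - 56)/(b^2 - 7*b + 12)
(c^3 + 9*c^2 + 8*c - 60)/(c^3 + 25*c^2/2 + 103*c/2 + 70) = 2*(c^2 + 4*c - 12)/(2*c^2 + 15*c + 28)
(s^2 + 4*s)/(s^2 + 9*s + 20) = s/(s + 5)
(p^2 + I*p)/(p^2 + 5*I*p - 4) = p/(p + 4*I)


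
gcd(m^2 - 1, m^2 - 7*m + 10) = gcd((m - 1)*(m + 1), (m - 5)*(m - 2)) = 1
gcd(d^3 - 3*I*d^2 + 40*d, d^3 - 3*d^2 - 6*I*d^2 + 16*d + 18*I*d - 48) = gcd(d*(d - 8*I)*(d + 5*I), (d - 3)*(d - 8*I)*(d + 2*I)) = d - 8*I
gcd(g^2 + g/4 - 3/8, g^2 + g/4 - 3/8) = g^2 + g/4 - 3/8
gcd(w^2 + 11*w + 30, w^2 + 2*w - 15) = w + 5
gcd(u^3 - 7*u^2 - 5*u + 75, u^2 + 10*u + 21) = u + 3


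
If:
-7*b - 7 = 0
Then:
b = -1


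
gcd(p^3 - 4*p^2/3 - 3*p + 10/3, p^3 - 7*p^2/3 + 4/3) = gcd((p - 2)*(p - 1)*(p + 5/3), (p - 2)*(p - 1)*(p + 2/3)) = p^2 - 3*p + 2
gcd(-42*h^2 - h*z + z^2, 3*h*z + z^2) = 1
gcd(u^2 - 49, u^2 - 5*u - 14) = u - 7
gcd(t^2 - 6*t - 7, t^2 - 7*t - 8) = t + 1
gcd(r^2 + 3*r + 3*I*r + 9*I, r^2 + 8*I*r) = 1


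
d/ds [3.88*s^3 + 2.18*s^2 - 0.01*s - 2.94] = 11.64*s^2 + 4.36*s - 0.01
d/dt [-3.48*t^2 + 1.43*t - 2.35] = 1.43 - 6.96*t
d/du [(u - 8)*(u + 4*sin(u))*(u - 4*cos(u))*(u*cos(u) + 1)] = (8 - u)*(u + 4*sin(u))*(u - 4*cos(u))*(u*sin(u) - cos(u)) + (u - 8)*(u + 4*sin(u))*(u*cos(u) + 1)*(4*sin(u) + 1) + (u - 8)*(u - 4*cos(u))*(u*cos(u) + 1)*(4*cos(u) + 1) + (u + 4*sin(u))*(u - 4*cos(u))*(u*cos(u) + 1)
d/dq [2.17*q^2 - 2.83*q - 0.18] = 4.34*q - 2.83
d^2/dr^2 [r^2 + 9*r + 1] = 2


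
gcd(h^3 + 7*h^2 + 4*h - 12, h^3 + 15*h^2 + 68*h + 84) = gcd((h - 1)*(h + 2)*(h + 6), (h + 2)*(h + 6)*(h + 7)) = h^2 + 8*h + 12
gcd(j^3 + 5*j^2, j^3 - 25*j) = j^2 + 5*j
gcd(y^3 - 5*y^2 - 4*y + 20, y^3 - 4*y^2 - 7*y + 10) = y^2 - 3*y - 10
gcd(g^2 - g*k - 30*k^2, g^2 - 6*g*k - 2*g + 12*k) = g - 6*k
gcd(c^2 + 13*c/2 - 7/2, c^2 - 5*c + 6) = 1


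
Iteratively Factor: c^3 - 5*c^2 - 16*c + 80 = (c - 4)*(c^2 - c - 20) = (c - 4)*(c + 4)*(c - 5)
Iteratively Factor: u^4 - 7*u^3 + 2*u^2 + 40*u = (u)*(u^3 - 7*u^2 + 2*u + 40) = u*(u + 2)*(u^2 - 9*u + 20) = u*(u - 5)*(u + 2)*(u - 4)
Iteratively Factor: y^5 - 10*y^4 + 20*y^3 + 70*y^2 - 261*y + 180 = (y - 3)*(y^4 - 7*y^3 - y^2 + 67*y - 60) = (y - 3)*(y - 1)*(y^3 - 6*y^2 - 7*y + 60) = (y - 5)*(y - 3)*(y - 1)*(y^2 - y - 12) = (y - 5)*(y - 4)*(y - 3)*(y - 1)*(y + 3)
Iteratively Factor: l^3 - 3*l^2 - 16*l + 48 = (l + 4)*(l^2 - 7*l + 12) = (l - 4)*(l + 4)*(l - 3)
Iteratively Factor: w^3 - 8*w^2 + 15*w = (w - 3)*(w^2 - 5*w) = w*(w - 3)*(w - 5)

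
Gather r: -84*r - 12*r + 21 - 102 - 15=-96*r - 96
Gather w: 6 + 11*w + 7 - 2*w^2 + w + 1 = -2*w^2 + 12*w + 14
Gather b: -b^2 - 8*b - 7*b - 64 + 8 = -b^2 - 15*b - 56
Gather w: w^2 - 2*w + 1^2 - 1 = w^2 - 2*w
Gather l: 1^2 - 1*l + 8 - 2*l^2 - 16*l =-2*l^2 - 17*l + 9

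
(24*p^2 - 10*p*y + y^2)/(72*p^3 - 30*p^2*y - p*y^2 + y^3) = (-6*p + y)/(-18*p^2 + 3*p*y + y^2)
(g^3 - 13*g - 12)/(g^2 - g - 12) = g + 1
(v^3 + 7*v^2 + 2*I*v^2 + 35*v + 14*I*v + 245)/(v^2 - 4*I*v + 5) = (v^2 + 7*v*(1 + I) + 49*I)/(v + I)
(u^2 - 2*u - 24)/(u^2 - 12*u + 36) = (u + 4)/(u - 6)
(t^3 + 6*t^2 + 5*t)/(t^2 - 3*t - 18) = t*(t^2 + 6*t + 5)/(t^2 - 3*t - 18)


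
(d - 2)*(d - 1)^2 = d^3 - 4*d^2 + 5*d - 2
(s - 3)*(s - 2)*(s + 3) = s^3 - 2*s^2 - 9*s + 18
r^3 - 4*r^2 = r^2*(r - 4)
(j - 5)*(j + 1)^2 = j^3 - 3*j^2 - 9*j - 5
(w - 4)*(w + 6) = w^2 + 2*w - 24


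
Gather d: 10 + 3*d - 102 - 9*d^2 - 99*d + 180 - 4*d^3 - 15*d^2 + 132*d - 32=-4*d^3 - 24*d^2 + 36*d + 56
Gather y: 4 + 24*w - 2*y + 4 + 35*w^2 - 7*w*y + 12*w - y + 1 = 35*w^2 + 36*w + y*(-7*w - 3) + 9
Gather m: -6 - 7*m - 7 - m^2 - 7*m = -m^2 - 14*m - 13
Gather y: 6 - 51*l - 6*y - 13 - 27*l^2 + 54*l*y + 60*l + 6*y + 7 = -27*l^2 + 54*l*y + 9*l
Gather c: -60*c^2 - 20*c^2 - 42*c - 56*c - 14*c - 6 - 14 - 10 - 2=-80*c^2 - 112*c - 32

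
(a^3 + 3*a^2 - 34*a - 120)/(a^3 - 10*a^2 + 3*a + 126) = (a^2 + 9*a + 20)/(a^2 - 4*a - 21)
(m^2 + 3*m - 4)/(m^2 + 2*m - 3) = (m + 4)/(m + 3)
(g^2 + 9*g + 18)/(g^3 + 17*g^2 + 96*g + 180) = (g + 3)/(g^2 + 11*g + 30)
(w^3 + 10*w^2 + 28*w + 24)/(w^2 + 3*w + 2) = (w^2 + 8*w + 12)/(w + 1)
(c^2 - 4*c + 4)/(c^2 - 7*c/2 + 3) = 2*(c - 2)/(2*c - 3)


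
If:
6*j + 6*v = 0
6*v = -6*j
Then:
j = -v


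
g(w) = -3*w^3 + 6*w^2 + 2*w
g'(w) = -9*w^2 + 12*w + 2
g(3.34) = -38.17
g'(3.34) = -58.32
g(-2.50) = 79.38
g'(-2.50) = -84.25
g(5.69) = -347.02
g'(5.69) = -221.10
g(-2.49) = 78.54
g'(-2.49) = -83.68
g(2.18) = 1.79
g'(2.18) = -14.61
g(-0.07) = -0.11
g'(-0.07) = 1.12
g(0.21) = 0.66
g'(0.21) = 4.12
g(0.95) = 4.74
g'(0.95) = 5.28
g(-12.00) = 6024.00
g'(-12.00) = -1438.00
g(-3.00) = 129.00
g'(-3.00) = -115.00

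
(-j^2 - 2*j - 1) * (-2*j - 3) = 2*j^3 + 7*j^2 + 8*j + 3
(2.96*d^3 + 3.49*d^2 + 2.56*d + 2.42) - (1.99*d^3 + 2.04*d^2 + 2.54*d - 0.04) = 0.97*d^3 + 1.45*d^2 + 0.02*d + 2.46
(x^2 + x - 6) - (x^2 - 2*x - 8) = 3*x + 2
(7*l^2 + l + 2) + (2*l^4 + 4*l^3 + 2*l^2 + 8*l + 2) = 2*l^4 + 4*l^3 + 9*l^2 + 9*l + 4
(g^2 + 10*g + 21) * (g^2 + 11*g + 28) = g^4 + 21*g^3 + 159*g^2 + 511*g + 588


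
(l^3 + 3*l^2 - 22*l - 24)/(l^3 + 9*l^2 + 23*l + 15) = (l^2 + 2*l - 24)/(l^2 + 8*l + 15)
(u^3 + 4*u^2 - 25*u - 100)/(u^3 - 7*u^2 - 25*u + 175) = (u + 4)/(u - 7)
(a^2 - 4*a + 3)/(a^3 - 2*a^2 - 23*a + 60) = (a - 1)/(a^2 + a - 20)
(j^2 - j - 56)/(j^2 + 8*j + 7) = (j - 8)/(j + 1)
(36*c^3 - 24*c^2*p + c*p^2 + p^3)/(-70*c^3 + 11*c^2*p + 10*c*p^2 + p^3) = (-18*c^2 + 3*c*p + p^2)/(35*c^2 + 12*c*p + p^2)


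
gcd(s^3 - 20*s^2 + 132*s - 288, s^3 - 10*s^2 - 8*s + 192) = s^2 - 14*s + 48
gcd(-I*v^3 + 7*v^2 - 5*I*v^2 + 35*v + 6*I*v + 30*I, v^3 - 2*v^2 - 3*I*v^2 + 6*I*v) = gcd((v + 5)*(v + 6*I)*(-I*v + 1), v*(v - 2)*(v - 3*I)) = 1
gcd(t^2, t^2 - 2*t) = t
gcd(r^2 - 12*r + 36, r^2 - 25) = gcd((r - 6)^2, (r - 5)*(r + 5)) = 1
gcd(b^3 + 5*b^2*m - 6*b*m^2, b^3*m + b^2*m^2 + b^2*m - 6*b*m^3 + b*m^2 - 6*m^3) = 1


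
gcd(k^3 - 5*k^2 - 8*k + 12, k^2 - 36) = k - 6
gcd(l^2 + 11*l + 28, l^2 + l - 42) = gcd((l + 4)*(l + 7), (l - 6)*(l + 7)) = l + 7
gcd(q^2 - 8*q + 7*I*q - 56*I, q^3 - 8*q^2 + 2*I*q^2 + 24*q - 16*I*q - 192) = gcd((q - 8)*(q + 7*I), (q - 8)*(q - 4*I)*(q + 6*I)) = q - 8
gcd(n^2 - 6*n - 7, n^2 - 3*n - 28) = n - 7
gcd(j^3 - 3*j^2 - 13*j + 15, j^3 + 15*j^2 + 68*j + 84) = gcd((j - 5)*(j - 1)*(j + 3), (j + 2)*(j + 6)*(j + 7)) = 1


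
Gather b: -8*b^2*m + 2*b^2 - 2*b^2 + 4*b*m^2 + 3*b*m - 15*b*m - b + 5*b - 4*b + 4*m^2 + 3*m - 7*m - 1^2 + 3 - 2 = -8*b^2*m + b*(4*m^2 - 12*m) + 4*m^2 - 4*m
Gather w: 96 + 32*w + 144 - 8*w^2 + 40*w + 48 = -8*w^2 + 72*w + 288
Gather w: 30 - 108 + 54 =-24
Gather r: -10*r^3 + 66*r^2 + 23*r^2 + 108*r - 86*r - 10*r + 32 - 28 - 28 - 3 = -10*r^3 + 89*r^2 + 12*r - 27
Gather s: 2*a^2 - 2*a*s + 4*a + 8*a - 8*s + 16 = 2*a^2 + 12*a + s*(-2*a - 8) + 16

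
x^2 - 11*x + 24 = (x - 8)*(x - 3)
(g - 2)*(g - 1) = g^2 - 3*g + 2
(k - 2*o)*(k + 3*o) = k^2 + k*o - 6*o^2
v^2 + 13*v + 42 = (v + 6)*(v + 7)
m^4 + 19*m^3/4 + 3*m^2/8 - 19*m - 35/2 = (m - 2)*(m + 5/4)*(m + 2)*(m + 7/2)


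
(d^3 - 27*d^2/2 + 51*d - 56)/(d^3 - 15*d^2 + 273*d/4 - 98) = 2*(d - 2)/(2*d - 7)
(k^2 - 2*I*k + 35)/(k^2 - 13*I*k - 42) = (k + 5*I)/(k - 6*I)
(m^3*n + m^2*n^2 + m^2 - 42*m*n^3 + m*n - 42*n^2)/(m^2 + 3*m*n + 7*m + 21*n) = (m^3*n + m^2*n^2 + m^2 - 42*m*n^3 + m*n - 42*n^2)/(m^2 + 3*m*n + 7*m + 21*n)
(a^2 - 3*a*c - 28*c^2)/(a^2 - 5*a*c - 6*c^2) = (-a^2 + 3*a*c + 28*c^2)/(-a^2 + 5*a*c + 6*c^2)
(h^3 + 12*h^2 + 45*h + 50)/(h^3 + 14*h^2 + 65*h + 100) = (h + 2)/(h + 4)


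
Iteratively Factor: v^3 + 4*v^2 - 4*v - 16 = (v + 4)*(v^2 - 4) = (v + 2)*(v + 4)*(v - 2)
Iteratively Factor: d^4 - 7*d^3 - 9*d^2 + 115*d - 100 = (d - 5)*(d^3 - 2*d^2 - 19*d + 20) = (d - 5)*(d + 4)*(d^2 - 6*d + 5) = (d - 5)^2*(d + 4)*(d - 1)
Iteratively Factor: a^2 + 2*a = (a)*(a + 2)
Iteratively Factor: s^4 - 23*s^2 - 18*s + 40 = (s + 4)*(s^3 - 4*s^2 - 7*s + 10) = (s - 1)*(s + 4)*(s^2 - 3*s - 10) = (s - 5)*(s - 1)*(s + 4)*(s + 2)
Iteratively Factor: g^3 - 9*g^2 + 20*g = (g)*(g^2 - 9*g + 20) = g*(g - 5)*(g - 4)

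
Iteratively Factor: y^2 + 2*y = (y)*(y + 2)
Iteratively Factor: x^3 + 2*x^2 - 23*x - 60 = (x + 3)*(x^2 - x - 20) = (x + 3)*(x + 4)*(x - 5)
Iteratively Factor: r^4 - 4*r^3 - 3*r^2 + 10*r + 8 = (r + 1)*(r^3 - 5*r^2 + 2*r + 8) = (r + 1)^2*(r^2 - 6*r + 8) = (r - 2)*(r + 1)^2*(r - 4)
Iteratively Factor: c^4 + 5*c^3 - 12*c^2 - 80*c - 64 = (c + 4)*(c^3 + c^2 - 16*c - 16) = (c + 4)^2*(c^2 - 3*c - 4) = (c - 4)*(c + 4)^2*(c + 1)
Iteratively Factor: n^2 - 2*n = (n - 2)*(n)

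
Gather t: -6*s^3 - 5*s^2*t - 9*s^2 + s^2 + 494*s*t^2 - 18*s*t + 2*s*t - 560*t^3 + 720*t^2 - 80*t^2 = -6*s^3 - 8*s^2 - 560*t^3 + t^2*(494*s + 640) + t*(-5*s^2 - 16*s)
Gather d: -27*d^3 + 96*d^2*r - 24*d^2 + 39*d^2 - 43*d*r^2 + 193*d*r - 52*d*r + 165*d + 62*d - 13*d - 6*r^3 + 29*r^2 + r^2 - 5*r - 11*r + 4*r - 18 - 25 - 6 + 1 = -27*d^3 + d^2*(96*r + 15) + d*(-43*r^2 + 141*r + 214) - 6*r^3 + 30*r^2 - 12*r - 48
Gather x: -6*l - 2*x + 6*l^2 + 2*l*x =6*l^2 - 6*l + x*(2*l - 2)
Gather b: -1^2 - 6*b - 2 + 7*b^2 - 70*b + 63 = 7*b^2 - 76*b + 60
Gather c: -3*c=-3*c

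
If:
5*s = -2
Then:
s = -2/5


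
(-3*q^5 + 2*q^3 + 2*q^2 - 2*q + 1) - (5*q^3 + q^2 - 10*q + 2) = -3*q^5 - 3*q^3 + q^2 + 8*q - 1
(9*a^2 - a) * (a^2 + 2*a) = 9*a^4 + 17*a^3 - 2*a^2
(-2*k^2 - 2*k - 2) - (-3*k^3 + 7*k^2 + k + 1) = 3*k^3 - 9*k^2 - 3*k - 3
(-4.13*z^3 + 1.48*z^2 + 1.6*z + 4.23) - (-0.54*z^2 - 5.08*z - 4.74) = -4.13*z^3 + 2.02*z^2 + 6.68*z + 8.97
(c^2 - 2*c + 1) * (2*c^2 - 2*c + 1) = 2*c^4 - 6*c^3 + 7*c^2 - 4*c + 1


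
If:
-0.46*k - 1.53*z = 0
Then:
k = -3.32608695652174*z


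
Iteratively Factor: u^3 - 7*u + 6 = (u - 1)*(u^2 + u - 6) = (u - 1)*(u + 3)*(u - 2)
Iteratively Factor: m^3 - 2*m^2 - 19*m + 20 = (m - 5)*(m^2 + 3*m - 4) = (m - 5)*(m - 1)*(m + 4)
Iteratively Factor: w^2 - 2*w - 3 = (w - 3)*(w + 1)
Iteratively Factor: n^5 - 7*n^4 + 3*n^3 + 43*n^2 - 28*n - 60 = (n - 2)*(n^4 - 5*n^3 - 7*n^2 + 29*n + 30) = (n - 2)*(n + 1)*(n^3 - 6*n^2 - n + 30) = (n - 2)*(n + 1)*(n + 2)*(n^2 - 8*n + 15) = (n - 3)*(n - 2)*(n + 1)*(n + 2)*(n - 5)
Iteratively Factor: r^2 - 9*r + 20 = (r - 4)*(r - 5)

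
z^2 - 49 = (z - 7)*(z + 7)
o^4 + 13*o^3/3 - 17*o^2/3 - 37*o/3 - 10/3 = (o - 2)*(o + 1/3)*(o + 1)*(o + 5)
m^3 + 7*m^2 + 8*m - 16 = (m - 1)*(m + 4)^2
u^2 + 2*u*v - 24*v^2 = (u - 4*v)*(u + 6*v)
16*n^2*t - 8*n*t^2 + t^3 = t*(-4*n + t)^2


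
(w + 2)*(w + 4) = w^2 + 6*w + 8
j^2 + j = j*(j + 1)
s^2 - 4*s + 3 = (s - 3)*(s - 1)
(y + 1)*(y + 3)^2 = y^3 + 7*y^2 + 15*y + 9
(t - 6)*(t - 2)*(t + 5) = t^3 - 3*t^2 - 28*t + 60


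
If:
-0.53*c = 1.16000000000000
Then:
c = -2.19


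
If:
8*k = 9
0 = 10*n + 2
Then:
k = 9/8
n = -1/5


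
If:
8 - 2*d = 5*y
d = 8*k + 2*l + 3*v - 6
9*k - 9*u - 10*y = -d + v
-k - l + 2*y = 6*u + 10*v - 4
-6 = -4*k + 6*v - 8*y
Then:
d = 4 - 5*y/2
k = 41*y/296 + 75/148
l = 587/148 - 1167*y/296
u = 455/444 - 417*y/296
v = 211*y/148 - 49/74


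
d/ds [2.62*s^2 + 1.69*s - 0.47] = 5.24*s + 1.69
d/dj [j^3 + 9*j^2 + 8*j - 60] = 3*j^2 + 18*j + 8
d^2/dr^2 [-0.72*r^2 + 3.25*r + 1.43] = -1.44000000000000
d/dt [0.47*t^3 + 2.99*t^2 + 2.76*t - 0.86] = 1.41*t^2 + 5.98*t + 2.76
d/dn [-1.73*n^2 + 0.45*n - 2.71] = 0.45 - 3.46*n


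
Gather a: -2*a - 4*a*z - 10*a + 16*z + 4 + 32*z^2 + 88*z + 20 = a*(-4*z - 12) + 32*z^2 + 104*z + 24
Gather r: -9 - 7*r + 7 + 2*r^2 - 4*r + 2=2*r^2 - 11*r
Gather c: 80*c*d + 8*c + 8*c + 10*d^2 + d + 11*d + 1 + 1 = c*(80*d + 16) + 10*d^2 + 12*d + 2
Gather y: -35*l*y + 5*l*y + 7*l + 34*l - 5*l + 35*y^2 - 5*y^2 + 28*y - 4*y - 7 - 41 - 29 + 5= 36*l + 30*y^2 + y*(24 - 30*l) - 72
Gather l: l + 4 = l + 4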